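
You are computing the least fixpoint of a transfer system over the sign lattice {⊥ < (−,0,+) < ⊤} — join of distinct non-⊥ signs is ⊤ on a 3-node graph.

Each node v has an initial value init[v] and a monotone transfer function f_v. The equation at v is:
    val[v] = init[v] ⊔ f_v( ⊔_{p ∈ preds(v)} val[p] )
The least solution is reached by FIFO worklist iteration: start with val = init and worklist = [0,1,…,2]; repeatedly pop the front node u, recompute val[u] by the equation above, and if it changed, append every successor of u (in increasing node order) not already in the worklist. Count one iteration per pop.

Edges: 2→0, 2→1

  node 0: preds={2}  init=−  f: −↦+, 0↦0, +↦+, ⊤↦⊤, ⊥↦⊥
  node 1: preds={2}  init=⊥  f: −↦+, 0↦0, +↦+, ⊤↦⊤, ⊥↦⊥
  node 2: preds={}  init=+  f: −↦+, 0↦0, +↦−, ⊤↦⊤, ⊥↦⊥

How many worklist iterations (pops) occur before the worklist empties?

Worklist (3 pops):
  #1 pop 0: in=+ → ⊤ (was −); enqueue []
  #2 pop 1: in=+ → + (was ⊥); enqueue []
  #3 pop 2: in=⊥ → + (no change)

Fixpoint:
  val[0] = ⊤
  val[1] = +
  val[2] = +

3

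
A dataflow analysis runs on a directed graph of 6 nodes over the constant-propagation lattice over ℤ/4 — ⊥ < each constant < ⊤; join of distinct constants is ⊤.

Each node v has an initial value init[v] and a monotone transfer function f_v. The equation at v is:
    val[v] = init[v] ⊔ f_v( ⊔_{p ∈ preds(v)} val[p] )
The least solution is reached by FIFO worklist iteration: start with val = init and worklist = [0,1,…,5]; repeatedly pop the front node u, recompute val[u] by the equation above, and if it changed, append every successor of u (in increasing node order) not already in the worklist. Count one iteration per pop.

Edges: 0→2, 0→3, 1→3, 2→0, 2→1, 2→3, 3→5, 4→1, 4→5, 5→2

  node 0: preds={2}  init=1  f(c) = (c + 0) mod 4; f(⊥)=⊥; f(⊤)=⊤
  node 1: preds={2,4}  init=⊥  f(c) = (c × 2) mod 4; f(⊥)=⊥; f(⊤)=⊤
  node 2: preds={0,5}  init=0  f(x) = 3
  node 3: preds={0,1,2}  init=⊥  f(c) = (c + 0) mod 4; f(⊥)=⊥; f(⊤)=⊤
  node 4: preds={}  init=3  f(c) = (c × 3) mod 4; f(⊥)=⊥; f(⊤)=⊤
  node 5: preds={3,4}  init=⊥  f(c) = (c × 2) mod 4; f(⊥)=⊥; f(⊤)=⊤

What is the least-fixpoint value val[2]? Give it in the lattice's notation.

Iteration log — 9 steps:
  step 1. node 0  ⊔preds=0  new=⊤  old=1  +wl: 
  step 2. node 1  ⊔preds=⊤  new=⊤  old=⊥  +wl: 
  step 3. node 2  ⊔preds=⊤  new=⊤  old=0  +wl: 0,1
  step 4. node 3  ⊔preds=⊤  new=⊤  old=⊥  +wl: 
  step 5. node 4  ⊔preds=⊥  new=3  stable
  step 6. node 5  ⊔preds=⊤  new=⊤  old=⊥  +wl: 2
  step 7. node 0  ⊔preds=⊤  new=⊤  stable
  step 8. node 1  ⊔preds=⊤  new=⊤  stable
  step 9. node 2  ⊔preds=⊤  new=⊤  stable

Least fixpoint reached:
  node 0: ⊤
  node 1: ⊤
  node 2: ⊤
  node 3: ⊤
  node 4: 3
  node 5: ⊤

⊤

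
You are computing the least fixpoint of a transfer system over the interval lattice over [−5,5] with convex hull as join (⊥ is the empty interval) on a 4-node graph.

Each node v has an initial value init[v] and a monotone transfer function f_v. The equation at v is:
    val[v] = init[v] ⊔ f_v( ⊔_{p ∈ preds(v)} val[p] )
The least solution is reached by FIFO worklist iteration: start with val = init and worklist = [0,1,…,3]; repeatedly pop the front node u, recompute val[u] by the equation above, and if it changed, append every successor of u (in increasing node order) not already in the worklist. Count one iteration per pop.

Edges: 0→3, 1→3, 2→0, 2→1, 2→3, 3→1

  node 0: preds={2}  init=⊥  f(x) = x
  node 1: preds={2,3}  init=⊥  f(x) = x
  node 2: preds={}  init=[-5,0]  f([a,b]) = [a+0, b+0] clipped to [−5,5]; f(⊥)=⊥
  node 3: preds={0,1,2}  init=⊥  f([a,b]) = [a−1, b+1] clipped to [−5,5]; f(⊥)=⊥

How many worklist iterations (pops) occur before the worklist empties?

Trace (14 dequeues):
  [1] u=0 | in [-5,0] | out [-5,0] | prev ⊥ | push {}
  [2] u=1 | in [-5,0] | out [-5,0] | prev ⊥ | push {}
  [3] u=2 | in ⊥ | out [-5,0] | ==
  [4] u=3 | in [-5,0] | out [-5,1] | prev ⊥ | push {1}
  [5] u=1 | in [-5,1] | out [-5,1] | prev [-5,0] | push {3}
  [6] u=3 | in [-5,1] | out [-5,2] | prev [-5,1] | push {1}
  [7] u=1 | in [-5,2] | out [-5,2] | prev [-5,1] | push {3}
  [8] u=3 | in [-5,2] | out [-5,3] | prev [-5,2] | push {1}
  [9] u=1 | in [-5,3] | out [-5,3] | prev [-5,2] | push {3}
  [10] u=3 | in [-5,3] | out [-5,4] | prev [-5,3] | push {1}
  [11] u=1 | in [-5,4] | out [-5,4] | prev [-5,3] | push {3}
  [12] u=3 | in [-5,4] | out [-5,5] | prev [-5,4] | push {1}
  [13] u=1 | in [-5,5] | out [-5,5] | prev [-5,4] | push {3}
  [14] u=3 | in [-5,5] | out [-5,5] | ==

Converged values:
  [0] [-5,0]
  [1] [-5,5]
  [2] [-5,0]
  [3] [-5,5]

14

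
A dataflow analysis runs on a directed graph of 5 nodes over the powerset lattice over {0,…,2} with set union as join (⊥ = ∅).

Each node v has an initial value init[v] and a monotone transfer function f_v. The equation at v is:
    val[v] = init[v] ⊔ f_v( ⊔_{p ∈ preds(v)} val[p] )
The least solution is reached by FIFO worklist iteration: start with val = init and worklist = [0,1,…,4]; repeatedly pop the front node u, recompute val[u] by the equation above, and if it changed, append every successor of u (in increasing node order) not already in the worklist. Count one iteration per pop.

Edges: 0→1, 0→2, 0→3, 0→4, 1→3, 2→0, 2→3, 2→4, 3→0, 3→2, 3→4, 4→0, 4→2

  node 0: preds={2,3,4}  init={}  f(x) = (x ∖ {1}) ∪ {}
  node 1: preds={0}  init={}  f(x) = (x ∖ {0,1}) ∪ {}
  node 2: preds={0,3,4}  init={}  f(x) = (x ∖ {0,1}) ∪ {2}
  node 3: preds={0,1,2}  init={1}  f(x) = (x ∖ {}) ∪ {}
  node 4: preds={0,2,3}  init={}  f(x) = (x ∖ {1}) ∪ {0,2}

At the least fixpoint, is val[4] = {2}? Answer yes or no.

no

Worklist (12 pops):
  #1 pop 0: in={1} → {} (no change)
  #2 pop 1: in={} → {} (no change)
  #3 pop 2: in={1} → {2} (was {}); enqueue [0]
  #4 pop 3: in={2} → {1,2} (was {1}); enqueue [2]
  #5 pop 4: in={1,2} → {0,2} (was {}); enqueue []
  #6 pop 0: in={0,1,2} → {0,2} (was {}); enqueue [1,3,4]
  #7 pop 2: in={0,1,2} → {2} (no change)
  #8 pop 1: in={0,2} → {2} (was {}); enqueue []
  #9 pop 3: in={0,2} → {0,1,2} (was {1,2}); enqueue [0,2]
  #10 pop 4: in={0,1,2} → {0,2} (no change)
  #11 pop 0: in={0,1,2} → {0,2} (no change)
  #12 pop 2: in={0,1,2} → {2} (no change)

Fixpoint:
  val[0] = {0,2}
  val[1] = {2}
  val[2] = {2}
  val[3] = {0,1,2}
  val[4] = {0,2}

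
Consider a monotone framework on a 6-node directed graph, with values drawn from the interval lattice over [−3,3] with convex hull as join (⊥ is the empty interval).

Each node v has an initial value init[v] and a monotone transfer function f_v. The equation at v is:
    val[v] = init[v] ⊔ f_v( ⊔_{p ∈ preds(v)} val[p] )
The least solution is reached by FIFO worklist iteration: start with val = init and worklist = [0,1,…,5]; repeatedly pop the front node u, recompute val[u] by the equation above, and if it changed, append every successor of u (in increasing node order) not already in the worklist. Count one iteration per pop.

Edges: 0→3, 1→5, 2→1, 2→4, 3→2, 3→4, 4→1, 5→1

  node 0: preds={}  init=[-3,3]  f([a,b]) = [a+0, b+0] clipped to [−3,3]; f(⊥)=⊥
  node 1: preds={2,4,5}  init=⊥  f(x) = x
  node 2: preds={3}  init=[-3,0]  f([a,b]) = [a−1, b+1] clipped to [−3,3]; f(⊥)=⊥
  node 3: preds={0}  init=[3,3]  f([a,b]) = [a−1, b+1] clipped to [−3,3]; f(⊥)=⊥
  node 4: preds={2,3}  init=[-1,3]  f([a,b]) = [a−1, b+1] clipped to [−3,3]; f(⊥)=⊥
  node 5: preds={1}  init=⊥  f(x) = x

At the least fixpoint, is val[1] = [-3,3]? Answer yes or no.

yes

Iteration log — 8 steps:
  step 1. node 0  ⊔preds=⊥  new=[-3,3]  stable
  step 2. node 1  ⊔preds=[-3,3]  new=[-3,3]  old=⊥  +wl: 
  step 3. node 2  ⊔preds=[3,3]  new=[-3,3]  old=[-3,0]  +wl: 1
  step 4. node 3  ⊔preds=[-3,3]  new=[-3,3]  old=[3,3]  +wl: 2
  step 5. node 4  ⊔preds=[-3,3]  new=[-3,3]  old=[-1,3]  +wl: 
  step 6. node 5  ⊔preds=[-3,3]  new=[-3,3]  old=⊥  +wl: 
  step 7. node 1  ⊔preds=[-3,3]  new=[-3,3]  stable
  step 8. node 2  ⊔preds=[-3,3]  new=[-3,3]  stable

Least fixpoint reached:
  node 0: [-3,3]
  node 1: [-3,3]
  node 2: [-3,3]
  node 3: [-3,3]
  node 4: [-3,3]
  node 5: [-3,3]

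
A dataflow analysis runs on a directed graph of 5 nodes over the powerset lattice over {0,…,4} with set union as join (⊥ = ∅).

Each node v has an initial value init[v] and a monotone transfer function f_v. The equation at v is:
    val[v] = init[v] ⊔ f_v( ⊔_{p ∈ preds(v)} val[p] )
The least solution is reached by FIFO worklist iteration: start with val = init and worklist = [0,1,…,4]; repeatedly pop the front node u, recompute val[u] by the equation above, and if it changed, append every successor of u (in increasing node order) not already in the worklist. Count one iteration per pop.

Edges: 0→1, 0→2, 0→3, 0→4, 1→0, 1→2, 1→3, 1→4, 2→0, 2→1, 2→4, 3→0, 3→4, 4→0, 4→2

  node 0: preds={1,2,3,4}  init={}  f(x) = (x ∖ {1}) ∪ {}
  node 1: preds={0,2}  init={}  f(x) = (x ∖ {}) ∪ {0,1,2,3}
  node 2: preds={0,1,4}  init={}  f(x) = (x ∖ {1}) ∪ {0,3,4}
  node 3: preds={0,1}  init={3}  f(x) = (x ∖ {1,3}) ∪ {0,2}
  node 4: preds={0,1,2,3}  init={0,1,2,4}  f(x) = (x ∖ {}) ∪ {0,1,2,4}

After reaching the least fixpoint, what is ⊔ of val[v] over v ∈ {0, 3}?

Trace (8 dequeues):
  [1] u=0 | in {0,1,2,3,4} | out {0,2,3,4} | prev {} | push {}
  [2] u=1 | in {0,2,3,4} | out {0,1,2,3,4} | prev {} | push {0}
  [3] u=2 | in {0,1,2,3,4} | out {0,2,3,4} | prev {} | push {1}
  [4] u=3 | in {0,1,2,3,4} | out {0,2,3,4} | prev {3} | push {}
  [5] u=4 | in {0,1,2,3,4} | out {0,1,2,3,4} | prev {0,1,2,4} | push {2}
  [6] u=0 | in {0,1,2,3,4} | out {0,2,3,4} | ==
  [7] u=1 | in {0,2,3,4} | out {0,1,2,3,4} | ==
  [8] u=2 | in {0,1,2,3,4} | out {0,2,3,4} | ==

Converged values:
  [0] {0,2,3,4}
  [1] {0,1,2,3,4}
  [2] {0,2,3,4}
  [3] {0,2,3,4}
  [4] {0,1,2,3,4}

{0,2,3,4}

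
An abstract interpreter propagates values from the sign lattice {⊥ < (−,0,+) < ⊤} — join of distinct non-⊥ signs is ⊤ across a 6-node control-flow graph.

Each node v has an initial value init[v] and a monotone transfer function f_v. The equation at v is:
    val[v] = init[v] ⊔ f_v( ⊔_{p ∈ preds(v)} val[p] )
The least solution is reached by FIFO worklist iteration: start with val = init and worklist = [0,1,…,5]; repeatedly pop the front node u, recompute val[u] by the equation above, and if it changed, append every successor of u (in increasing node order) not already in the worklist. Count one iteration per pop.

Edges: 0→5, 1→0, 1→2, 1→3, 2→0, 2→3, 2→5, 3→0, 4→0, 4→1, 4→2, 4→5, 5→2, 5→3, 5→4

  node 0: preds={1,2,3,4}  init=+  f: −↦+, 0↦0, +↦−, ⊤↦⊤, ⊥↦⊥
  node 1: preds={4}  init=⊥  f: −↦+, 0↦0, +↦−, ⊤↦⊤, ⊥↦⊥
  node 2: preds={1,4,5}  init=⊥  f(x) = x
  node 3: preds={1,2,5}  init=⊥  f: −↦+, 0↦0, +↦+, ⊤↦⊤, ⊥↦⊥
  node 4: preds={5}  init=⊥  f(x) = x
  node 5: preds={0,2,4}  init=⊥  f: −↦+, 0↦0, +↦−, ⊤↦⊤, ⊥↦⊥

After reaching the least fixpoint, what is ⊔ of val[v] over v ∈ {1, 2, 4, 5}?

Trace (21 dequeues):
  [1] u=0 | in ⊥ | out + | ==
  [2] u=1 | in ⊥ | out ⊥ | ==
  [3] u=2 | in ⊥ | out ⊥ | ==
  [4] u=3 | in ⊥ | out ⊥ | ==
  [5] u=4 | in ⊥ | out ⊥ | ==
  [6] u=5 | in + | out − | prev ⊥ | push {2,3,4}
  [7] u=2 | in − | out − | prev ⊥ | push {0,5}
  [8] u=3 | in − | out + | prev ⊥ | push {}
  [9] u=4 | in − | out − | prev ⊥ | push {1,2}
  [10] u=0 | in ⊤ | out ⊤ | prev + | push {}
  [11] u=5 | in ⊤ | out ⊤ | prev − | push {3,4}
  [12] u=1 | in − | out + | prev ⊥ | push {0}
  [13] u=2 | in ⊤ | out ⊤ | prev − | push {5}
  [14] u=3 | in ⊤ | out ⊤ | prev + | push {}
  [15] u=4 | in ⊤ | out ⊤ | prev − | push {1,2}
  [16] u=0 | in ⊤ | out ⊤ | ==
  [17] u=5 | in ⊤ | out ⊤ | ==
  [18] u=1 | in ⊤ | out ⊤ | prev + | push {0,3}
  [19] u=2 | in ⊤ | out ⊤ | ==
  [20] u=0 | in ⊤ | out ⊤ | ==
  [21] u=3 | in ⊤ | out ⊤ | ==

Converged values:
  [0] ⊤
  [1] ⊤
  [2] ⊤
  [3] ⊤
  [4] ⊤
  [5] ⊤

⊤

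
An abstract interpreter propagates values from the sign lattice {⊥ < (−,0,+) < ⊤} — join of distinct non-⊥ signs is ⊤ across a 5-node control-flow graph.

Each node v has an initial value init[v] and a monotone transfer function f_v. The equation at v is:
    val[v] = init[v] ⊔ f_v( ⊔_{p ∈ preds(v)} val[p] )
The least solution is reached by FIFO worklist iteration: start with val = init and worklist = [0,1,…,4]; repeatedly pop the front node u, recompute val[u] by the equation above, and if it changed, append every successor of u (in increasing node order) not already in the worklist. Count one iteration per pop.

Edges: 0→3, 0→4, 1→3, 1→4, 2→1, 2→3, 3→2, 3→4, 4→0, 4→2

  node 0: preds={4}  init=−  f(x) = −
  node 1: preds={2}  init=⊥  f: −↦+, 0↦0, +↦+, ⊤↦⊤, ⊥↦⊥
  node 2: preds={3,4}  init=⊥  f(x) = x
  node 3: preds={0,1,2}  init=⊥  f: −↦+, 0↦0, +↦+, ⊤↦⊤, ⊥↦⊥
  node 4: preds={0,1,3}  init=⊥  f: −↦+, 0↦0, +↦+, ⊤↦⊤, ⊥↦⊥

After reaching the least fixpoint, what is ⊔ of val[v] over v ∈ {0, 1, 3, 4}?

⊤

Trace (11 dequeues):
  [1] u=0 | in ⊥ | out − | ==
  [2] u=1 | in ⊥ | out ⊥ | ==
  [3] u=2 | in ⊥ | out ⊥ | ==
  [4] u=3 | in − | out + | prev ⊥ | push {2}
  [5] u=4 | in ⊤ | out ⊤ | prev ⊥ | push {0}
  [6] u=2 | in ⊤ | out ⊤ | prev ⊥ | push {1,3}
  [7] u=0 | in ⊤ | out − | ==
  [8] u=1 | in ⊤ | out ⊤ | prev ⊥ | push {4}
  [9] u=3 | in ⊤ | out ⊤ | prev + | push {2}
  [10] u=4 | in ⊤ | out ⊤ | ==
  [11] u=2 | in ⊤ | out ⊤ | ==

Converged values:
  [0] −
  [1] ⊤
  [2] ⊤
  [3] ⊤
  [4] ⊤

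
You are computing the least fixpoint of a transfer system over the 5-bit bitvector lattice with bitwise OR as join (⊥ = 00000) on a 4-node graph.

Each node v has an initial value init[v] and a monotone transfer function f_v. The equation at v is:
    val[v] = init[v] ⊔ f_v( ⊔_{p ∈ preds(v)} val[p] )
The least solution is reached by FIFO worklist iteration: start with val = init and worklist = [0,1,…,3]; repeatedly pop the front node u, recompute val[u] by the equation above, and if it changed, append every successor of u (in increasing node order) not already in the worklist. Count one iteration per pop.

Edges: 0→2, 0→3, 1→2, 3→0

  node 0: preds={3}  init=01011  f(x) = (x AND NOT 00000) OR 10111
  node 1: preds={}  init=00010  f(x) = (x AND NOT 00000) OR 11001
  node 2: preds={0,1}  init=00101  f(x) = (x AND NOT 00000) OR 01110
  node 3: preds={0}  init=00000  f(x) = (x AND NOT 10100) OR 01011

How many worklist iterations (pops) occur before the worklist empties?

Trace (5 dequeues):
  [1] u=0 | in 00000 | out 11111 | prev 01011 | push {}
  [2] u=1 | in 00000 | out 11011 | prev 00010 | push {}
  [3] u=2 | in 11111 | out 11111 | prev 00101 | push {}
  [4] u=3 | in 11111 | out 01011 | prev 00000 | push {0}
  [5] u=0 | in 01011 | out 11111 | ==

Converged values:
  [0] 11111
  [1] 11011
  [2] 11111
  [3] 01011

5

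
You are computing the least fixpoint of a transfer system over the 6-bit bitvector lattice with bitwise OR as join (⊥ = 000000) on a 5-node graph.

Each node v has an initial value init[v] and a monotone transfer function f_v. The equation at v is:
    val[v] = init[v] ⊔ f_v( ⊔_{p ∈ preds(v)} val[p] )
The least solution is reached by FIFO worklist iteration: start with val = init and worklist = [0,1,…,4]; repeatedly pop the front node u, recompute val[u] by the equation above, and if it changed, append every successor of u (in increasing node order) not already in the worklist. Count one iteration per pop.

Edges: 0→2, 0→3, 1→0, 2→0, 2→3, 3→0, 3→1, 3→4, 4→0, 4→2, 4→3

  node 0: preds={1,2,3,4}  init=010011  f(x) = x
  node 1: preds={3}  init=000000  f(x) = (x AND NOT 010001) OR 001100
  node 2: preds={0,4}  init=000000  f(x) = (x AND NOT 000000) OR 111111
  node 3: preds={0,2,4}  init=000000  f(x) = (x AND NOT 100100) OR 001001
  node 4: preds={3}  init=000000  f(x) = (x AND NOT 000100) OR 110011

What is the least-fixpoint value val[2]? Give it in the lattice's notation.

Worklist (10 pops):
  #1 pop 0: in=000000 → 010011 (no change)
  #2 pop 1: in=000000 → 001100 (was 000000); enqueue [0]
  #3 pop 2: in=010011 → 111111 (was 000000); enqueue []
  #4 pop 3: in=111111 → 011011 (was 000000); enqueue [1]
  #5 pop 4: in=011011 → 111011 (was 000000); enqueue [2,3]
  #6 pop 0: in=111111 → 111111 (was 010011); enqueue []
  #7 pop 1: in=011011 → 001110 (was 001100); enqueue [0]
  #8 pop 2: in=111111 → 111111 (no change)
  #9 pop 3: in=111111 → 011011 (no change)
  #10 pop 0: in=111111 → 111111 (no change)

Fixpoint:
  val[0] = 111111
  val[1] = 001110
  val[2] = 111111
  val[3] = 011011
  val[4] = 111011

111111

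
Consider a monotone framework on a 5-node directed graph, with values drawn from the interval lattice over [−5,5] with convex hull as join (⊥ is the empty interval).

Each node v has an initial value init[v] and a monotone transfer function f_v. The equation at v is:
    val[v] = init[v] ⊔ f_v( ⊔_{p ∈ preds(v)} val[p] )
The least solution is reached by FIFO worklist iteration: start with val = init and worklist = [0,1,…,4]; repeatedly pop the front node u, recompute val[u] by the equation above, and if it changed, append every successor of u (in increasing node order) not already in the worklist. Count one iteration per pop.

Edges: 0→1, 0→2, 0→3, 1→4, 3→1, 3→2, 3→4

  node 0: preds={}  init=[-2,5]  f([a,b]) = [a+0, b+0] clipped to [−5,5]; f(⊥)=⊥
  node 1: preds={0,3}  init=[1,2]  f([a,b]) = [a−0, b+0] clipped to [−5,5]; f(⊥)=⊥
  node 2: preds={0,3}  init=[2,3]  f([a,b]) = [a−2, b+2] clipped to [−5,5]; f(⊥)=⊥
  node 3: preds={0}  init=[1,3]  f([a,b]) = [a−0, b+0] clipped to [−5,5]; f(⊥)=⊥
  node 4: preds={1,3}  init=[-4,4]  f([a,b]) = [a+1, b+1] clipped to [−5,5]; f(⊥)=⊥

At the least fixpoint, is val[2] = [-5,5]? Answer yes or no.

Worklist (7 pops):
  #1 pop 0: in=⊥ → [-2,5] (no change)
  #2 pop 1: in=[-2,5] → [-2,5] (was [1,2]); enqueue []
  #3 pop 2: in=[-2,5] → [-4,5] (was [2,3]); enqueue []
  #4 pop 3: in=[-2,5] → [-2,5] (was [1,3]); enqueue [1,2]
  #5 pop 4: in=[-2,5] → [-4,5] (was [-4,4]); enqueue []
  #6 pop 1: in=[-2,5] → [-2,5] (no change)
  #7 pop 2: in=[-2,5] → [-4,5] (no change)

Fixpoint:
  val[0] = [-2,5]
  val[1] = [-2,5]
  val[2] = [-4,5]
  val[3] = [-2,5]
  val[4] = [-4,5]

no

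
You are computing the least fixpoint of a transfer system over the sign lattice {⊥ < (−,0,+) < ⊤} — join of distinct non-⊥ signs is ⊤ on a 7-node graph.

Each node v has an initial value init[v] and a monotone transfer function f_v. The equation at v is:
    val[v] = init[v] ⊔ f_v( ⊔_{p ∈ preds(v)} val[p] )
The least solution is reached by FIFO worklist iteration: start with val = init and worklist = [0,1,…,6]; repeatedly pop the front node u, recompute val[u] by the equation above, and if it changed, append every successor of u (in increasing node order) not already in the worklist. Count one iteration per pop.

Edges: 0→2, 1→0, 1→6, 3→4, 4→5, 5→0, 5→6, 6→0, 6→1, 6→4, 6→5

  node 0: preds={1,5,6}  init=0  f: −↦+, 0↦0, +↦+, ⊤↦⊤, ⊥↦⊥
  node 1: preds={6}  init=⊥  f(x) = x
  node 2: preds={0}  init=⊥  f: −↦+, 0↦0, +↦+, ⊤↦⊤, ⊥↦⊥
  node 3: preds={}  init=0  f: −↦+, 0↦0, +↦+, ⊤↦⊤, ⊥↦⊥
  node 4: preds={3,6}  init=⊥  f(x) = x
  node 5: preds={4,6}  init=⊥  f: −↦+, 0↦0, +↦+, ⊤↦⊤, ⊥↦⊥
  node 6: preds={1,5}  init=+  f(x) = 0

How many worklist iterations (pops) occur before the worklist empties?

Iteration log — 13 steps:
  step 1. node 0  ⊔preds=+  new=⊤  old=0  +wl: 
  step 2. node 1  ⊔preds=+  new=+  old=⊥  +wl: 0
  step 3. node 2  ⊔preds=⊤  new=⊤  old=⊥  +wl: 
  step 4. node 3  ⊔preds=⊥  new=0  stable
  step 5. node 4  ⊔preds=⊤  new=⊤  old=⊥  +wl: 
  step 6. node 5  ⊔preds=⊤  new=⊤  old=⊥  +wl: 
  step 7. node 6  ⊔preds=⊤  new=⊤  old=+  +wl: 1,4,5
  step 8. node 0  ⊔preds=⊤  new=⊤  stable
  step 9. node 1  ⊔preds=⊤  new=⊤  old=+  +wl: 0,6
  step 10. node 4  ⊔preds=⊤  new=⊤  stable
  step 11. node 5  ⊔preds=⊤  new=⊤  stable
  step 12. node 0  ⊔preds=⊤  new=⊤  stable
  step 13. node 6  ⊔preds=⊤  new=⊤  stable

Least fixpoint reached:
  node 0: ⊤
  node 1: ⊤
  node 2: ⊤
  node 3: 0
  node 4: ⊤
  node 5: ⊤
  node 6: ⊤

13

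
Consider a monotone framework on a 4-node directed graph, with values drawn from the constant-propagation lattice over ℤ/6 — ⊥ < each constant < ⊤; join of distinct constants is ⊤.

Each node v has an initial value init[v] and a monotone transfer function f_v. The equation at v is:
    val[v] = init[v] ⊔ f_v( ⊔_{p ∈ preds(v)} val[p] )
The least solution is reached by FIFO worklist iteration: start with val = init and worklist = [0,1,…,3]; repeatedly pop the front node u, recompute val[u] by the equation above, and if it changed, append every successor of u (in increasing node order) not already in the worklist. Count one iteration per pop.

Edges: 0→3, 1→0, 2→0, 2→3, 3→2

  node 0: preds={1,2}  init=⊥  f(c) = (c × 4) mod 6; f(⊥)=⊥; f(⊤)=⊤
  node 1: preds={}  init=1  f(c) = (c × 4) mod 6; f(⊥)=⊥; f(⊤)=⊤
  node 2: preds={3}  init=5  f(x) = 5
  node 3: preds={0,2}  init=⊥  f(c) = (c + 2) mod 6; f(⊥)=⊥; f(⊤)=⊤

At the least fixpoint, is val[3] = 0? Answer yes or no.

no

Iteration log — 5 steps:
  step 1. node 0  ⊔preds=⊤  new=⊤  old=⊥  +wl: 
  step 2. node 1  ⊔preds=⊥  new=1  stable
  step 3. node 2  ⊔preds=⊥  new=5  stable
  step 4. node 3  ⊔preds=⊤  new=⊤  old=⊥  +wl: 2
  step 5. node 2  ⊔preds=⊤  new=5  stable

Least fixpoint reached:
  node 0: ⊤
  node 1: 1
  node 2: 5
  node 3: ⊤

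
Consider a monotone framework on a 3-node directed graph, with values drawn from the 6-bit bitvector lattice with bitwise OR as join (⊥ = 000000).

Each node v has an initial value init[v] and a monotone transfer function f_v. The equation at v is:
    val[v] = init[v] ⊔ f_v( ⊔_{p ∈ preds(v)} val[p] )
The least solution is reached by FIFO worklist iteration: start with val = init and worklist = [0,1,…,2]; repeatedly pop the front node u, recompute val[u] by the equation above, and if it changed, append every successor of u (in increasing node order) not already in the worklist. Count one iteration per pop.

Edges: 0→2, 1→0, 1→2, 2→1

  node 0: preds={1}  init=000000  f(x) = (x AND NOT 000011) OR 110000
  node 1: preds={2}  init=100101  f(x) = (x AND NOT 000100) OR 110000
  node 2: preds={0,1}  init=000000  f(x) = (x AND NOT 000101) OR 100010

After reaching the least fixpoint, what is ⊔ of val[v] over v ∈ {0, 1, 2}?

110111

Iteration log — 7 steps:
  step 1. node 0  ⊔preds=100101  new=110100  old=000000  +wl: 
  step 2. node 1  ⊔preds=000000  new=110101  old=100101  +wl: 0
  step 3. node 2  ⊔preds=110101  new=110010  old=000000  +wl: 1
  step 4. node 0  ⊔preds=110101  new=110100  stable
  step 5. node 1  ⊔preds=110010  new=110111  old=110101  +wl: 0,2
  step 6. node 0  ⊔preds=110111  new=110100  stable
  step 7. node 2  ⊔preds=110111  new=110010  stable

Least fixpoint reached:
  node 0: 110100
  node 1: 110111
  node 2: 110010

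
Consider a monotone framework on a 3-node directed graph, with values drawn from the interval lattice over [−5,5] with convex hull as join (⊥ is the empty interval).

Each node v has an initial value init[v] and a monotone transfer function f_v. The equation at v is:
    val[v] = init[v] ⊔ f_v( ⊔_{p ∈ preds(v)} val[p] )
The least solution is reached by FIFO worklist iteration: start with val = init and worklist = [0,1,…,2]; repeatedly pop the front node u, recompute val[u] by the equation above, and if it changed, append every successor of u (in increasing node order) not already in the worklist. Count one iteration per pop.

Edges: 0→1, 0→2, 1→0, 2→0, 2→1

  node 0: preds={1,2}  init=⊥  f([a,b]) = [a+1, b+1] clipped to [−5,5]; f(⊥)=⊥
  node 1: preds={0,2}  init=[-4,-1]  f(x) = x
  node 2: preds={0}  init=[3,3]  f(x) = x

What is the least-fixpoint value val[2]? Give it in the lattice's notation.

[-3,5]

Trace (8 dequeues):
  [1] u=0 | in [-4,3] | out [-3,4] | prev ⊥ | push {}
  [2] u=1 | in [-3,4] | out [-4,4] | prev [-4,-1] | push {0}
  [3] u=2 | in [-3,4] | out [-3,4] | prev [3,3] | push {1}
  [4] u=0 | in [-4,4] | out [-3,5] | prev [-3,4] | push {2}
  [5] u=1 | in [-3,5] | out [-4,5] | prev [-4,4] | push {0}
  [6] u=2 | in [-3,5] | out [-3,5] | prev [-3,4] | push {1}
  [7] u=0 | in [-4,5] | out [-3,5] | ==
  [8] u=1 | in [-3,5] | out [-4,5] | ==

Converged values:
  [0] [-3,5]
  [1] [-4,5]
  [2] [-3,5]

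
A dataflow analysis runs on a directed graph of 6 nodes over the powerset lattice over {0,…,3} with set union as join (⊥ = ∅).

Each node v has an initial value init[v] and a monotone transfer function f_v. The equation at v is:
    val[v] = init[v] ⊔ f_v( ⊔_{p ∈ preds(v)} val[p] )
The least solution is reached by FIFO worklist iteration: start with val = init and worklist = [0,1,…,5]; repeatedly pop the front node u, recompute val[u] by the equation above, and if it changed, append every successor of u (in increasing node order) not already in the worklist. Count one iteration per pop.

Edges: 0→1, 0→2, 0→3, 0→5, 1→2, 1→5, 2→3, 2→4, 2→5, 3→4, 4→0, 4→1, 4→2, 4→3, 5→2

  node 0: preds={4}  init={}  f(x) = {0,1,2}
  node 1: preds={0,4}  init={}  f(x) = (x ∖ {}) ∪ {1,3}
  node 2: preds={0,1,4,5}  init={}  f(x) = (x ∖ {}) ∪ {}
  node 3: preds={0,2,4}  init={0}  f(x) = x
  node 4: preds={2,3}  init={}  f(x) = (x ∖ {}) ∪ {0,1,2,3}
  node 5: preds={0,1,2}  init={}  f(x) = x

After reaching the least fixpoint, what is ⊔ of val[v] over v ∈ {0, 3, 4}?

Trace (10 dequeues):
  [1] u=0 | in {} | out {0,1,2} | prev {} | push {}
  [2] u=1 | in {0,1,2} | out {0,1,2,3} | prev {} | push {}
  [3] u=2 | in {0,1,2,3} | out {0,1,2,3} | prev {} | push {}
  [4] u=3 | in {0,1,2,3} | out {0,1,2,3} | prev {0} | push {}
  [5] u=4 | in {0,1,2,3} | out {0,1,2,3} | prev {} | push {0,1,2,3}
  [6] u=5 | in {0,1,2,3} | out {0,1,2,3} | prev {} | push {}
  [7] u=0 | in {0,1,2,3} | out {0,1,2} | ==
  [8] u=1 | in {0,1,2,3} | out {0,1,2,3} | ==
  [9] u=2 | in {0,1,2,3} | out {0,1,2,3} | ==
  [10] u=3 | in {0,1,2,3} | out {0,1,2,3} | ==

Converged values:
  [0] {0,1,2}
  [1] {0,1,2,3}
  [2] {0,1,2,3}
  [3] {0,1,2,3}
  [4] {0,1,2,3}
  [5] {0,1,2,3}

{0,1,2,3}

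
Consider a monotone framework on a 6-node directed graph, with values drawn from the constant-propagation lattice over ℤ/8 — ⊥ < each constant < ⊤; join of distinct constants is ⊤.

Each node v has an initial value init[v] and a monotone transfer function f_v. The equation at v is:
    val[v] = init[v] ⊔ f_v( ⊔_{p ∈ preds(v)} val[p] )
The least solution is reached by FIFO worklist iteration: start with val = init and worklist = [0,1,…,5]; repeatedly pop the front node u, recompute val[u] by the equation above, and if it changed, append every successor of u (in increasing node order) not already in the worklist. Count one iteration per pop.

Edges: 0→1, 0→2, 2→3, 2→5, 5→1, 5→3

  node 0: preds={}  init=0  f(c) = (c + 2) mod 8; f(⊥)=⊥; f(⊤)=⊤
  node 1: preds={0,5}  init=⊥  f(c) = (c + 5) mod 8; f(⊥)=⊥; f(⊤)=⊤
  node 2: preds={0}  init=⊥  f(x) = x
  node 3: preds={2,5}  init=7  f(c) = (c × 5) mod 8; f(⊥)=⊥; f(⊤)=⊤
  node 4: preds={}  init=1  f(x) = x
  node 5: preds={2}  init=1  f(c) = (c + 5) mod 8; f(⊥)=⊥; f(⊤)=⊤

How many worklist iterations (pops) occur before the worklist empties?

Worklist (8 pops):
  #1 pop 0: in=⊥ → 0 (no change)
  #2 pop 1: in=⊤ → ⊤ (was ⊥); enqueue []
  #3 pop 2: in=0 → 0 (was ⊥); enqueue []
  #4 pop 3: in=⊤ → ⊤ (was 7); enqueue []
  #5 pop 4: in=⊥ → 1 (no change)
  #6 pop 5: in=0 → ⊤ (was 1); enqueue [1,3]
  #7 pop 1: in=⊤ → ⊤ (no change)
  #8 pop 3: in=⊤ → ⊤ (no change)

Fixpoint:
  val[0] = 0
  val[1] = ⊤
  val[2] = 0
  val[3] = ⊤
  val[4] = 1
  val[5] = ⊤

8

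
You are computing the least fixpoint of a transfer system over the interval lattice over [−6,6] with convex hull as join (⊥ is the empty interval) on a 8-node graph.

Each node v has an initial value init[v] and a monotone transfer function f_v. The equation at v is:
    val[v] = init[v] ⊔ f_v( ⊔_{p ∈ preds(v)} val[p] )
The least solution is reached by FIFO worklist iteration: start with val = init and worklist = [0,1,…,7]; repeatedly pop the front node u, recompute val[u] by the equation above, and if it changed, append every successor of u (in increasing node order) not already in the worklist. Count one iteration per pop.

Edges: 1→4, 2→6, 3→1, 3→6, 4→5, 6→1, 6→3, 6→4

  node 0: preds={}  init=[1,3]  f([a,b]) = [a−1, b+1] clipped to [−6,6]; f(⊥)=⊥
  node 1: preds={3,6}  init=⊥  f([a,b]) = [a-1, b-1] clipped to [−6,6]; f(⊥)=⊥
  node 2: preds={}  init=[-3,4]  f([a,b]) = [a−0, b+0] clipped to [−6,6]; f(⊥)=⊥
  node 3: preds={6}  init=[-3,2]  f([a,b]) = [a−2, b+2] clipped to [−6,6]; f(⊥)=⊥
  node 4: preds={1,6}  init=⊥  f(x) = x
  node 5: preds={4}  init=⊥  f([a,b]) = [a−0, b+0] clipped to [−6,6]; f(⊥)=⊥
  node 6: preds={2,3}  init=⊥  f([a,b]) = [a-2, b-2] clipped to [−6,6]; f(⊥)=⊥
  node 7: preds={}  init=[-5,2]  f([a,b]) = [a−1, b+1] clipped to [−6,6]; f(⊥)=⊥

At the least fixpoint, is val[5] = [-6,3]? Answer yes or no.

yes

Trace (18 dequeues):
  [1] u=0 | in ⊥ | out [1,3] | ==
  [2] u=1 | in [-3,2] | out [-4,1] | prev ⊥ | push {}
  [3] u=2 | in ⊥ | out [-3,4] | ==
  [4] u=3 | in ⊥ | out [-3,2] | ==
  [5] u=4 | in [-4,1] | out [-4,1] | prev ⊥ | push {}
  [6] u=5 | in [-4,1] | out [-4,1] | prev ⊥ | push {}
  [7] u=6 | in [-3,4] | out [-5,2] | prev ⊥ | push {1,3,4}
  [8] u=7 | in ⊥ | out [-5,2] | ==
  [9] u=1 | in [-5,2] | out [-6,1] | prev [-4,1] | push {}
  [10] u=3 | in [-5,2] | out [-6,4] | prev [-3,2] | push {1,6}
  [11] u=4 | in [-6,2] | out [-6,2] | prev [-4,1] | push {5}
  [12] u=1 | in [-6,4] | out [-6,3] | prev [-6,1] | push {4}
  [13] u=6 | in [-6,4] | out [-6,2] | prev [-5,2] | push {1,3}
  [14] u=5 | in [-6,2] | out [-6,2] | prev [-4,1] | push {}
  [15] u=4 | in [-6,3] | out [-6,3] | prev [-6,2] | push {5}
  [16] u=1 | in [-6,4] | out [-6,3] | ==
  [17] u=3 | in [-6,2] | out [-6,4] | ==
  [18] u=5 | in [-6,3] | out [-6,3] | prev [-6,2] | push {}

Converged values:
  [0] [1,3]
  [1] [-6,3]
  [2] [-3,4]
  [3] [-6,4]
  [4] [-6,3]
  [5] [-6,3]
  [6] [-6,2]
  [7] [-5,2]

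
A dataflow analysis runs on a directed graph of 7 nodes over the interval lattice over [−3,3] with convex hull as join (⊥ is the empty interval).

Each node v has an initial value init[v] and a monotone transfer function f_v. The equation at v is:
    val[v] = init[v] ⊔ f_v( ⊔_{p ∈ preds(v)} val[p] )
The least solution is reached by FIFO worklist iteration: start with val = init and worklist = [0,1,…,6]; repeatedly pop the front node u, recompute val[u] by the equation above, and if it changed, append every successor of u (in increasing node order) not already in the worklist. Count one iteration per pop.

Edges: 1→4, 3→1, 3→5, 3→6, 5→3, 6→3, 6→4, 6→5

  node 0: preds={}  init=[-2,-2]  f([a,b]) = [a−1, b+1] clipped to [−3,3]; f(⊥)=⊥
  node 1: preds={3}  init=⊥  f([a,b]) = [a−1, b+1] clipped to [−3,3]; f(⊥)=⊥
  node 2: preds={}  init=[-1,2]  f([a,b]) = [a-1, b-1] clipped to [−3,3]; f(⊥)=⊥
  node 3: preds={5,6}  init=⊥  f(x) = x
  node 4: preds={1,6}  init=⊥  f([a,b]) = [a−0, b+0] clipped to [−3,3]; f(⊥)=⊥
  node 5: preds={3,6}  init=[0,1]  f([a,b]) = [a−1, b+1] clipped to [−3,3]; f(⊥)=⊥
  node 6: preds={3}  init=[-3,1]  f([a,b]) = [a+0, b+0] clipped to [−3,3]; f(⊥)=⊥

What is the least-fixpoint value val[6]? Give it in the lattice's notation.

Worklist (21 pops):
  #1 pop 0: in=⊥ → [-2,-2] (no change)
  #2 pop 1: in=⊥ → ⊥ (no change)
  #3 pop 2: in=⊥ → [-1,2] (no change)
  #4 pop 3: in=[-3,1] → [-3,1] (was ⊥); enqueue [1]
  #5 pop 4: in=[-3,1] → [-3,1] (was ⊥); enqueue []
  #6 pop 5: in=[-3,1] → [-3,2] (was [0,1]); enqueue [3]
  #7 pop 6: in=[-3,1] → [-3,1] (no change)
  #8 pop 1: in=[-3,1] → [-3,2] (was ⊥); enqueue [4]
  #9 pop 3: in=[-3,2] → [-3,2] (was [-3,1]); enqueue [1,5,6]
  #10 pop 4: in=[-3,2] → [-3,2] (was [-3,1]); enqueue []
  #11 pop 1: in=[-3,2] → [-3,3] (was [-3,2]); enqueue [4]
  #12 pop 5: in=[-3,2] → [-3,3] (was [-3,2]); enqueue [3]
  #13 pop 6: in=[-3,2] → [-3,2] (was [-3,1]); enqueue [5]
  #14 pop 4: in=[-3,3] → [-3,3] (was [-3,2]); enqueue []
  #15 pop 3: in=[-3,3] → [-3,3] (was [-3,2]); enqueue [1,6]
  #16 pop 5: in=[-3,3] → [-3,3] (no change)
  #17 pop 1: in=[-3,3] → [-3,3] (no change)
  #18 pop 6: in=[-3,3] → [-3,3] (was [-3,2]); enqueue [3,4,5]
  #19 pop 3: in=[-3,3] → [-3,3] (no change)
  #20 pop 4: in=[-3,3] → [-3,3] (no change)
  #21 pop 5: in=[-3,3] → [-3,3] (no change)

Fixpoint:
  val[0] = [-2,-2]
  val[1] = [-3,3]
  val[2] = [-1,2]
  val[3] = [-3,3]
  val[4] = [-3,3]
  val[5] = [-3,3]
  val[6] = [-3,3]

[-3,3]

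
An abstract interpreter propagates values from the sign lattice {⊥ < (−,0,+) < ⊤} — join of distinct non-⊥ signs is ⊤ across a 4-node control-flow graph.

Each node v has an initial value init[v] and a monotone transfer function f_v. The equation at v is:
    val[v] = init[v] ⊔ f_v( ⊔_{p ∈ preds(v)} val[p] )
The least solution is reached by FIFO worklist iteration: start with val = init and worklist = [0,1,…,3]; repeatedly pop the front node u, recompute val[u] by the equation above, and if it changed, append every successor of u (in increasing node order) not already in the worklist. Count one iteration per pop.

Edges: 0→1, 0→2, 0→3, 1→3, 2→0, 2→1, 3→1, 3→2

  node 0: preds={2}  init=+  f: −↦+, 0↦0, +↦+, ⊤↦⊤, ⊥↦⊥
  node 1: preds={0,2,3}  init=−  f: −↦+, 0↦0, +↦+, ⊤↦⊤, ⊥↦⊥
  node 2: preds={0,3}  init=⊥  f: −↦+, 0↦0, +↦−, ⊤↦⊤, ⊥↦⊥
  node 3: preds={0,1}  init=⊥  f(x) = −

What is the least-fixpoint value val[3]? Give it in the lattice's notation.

−

Iteration log — 11 steps:
  step 1. node 0  ⊔preds=⊥  new=+  stable
  step 2. node 1  ⊔preds=+  new=⊤  old=−  +wl: 
  step 3. node 2  ⊔preds=+  new=−  old=⊥  +wl: 0,1
  step 4. node 3  ⊔preds=⊤  new=−  old=⊥  +wl: 2
  step 5. node 0  ⊔preds=−  new=+  stable
  step 6. node 1  ⊔preds=⊤  new=⊤  stable
  step 7. node 2  ⊔preds=⊤  new=⊤  old=−  +wl: 0,1
  step 8. node 0  ⊔preds=⊤  new=⊤  old=+  +wl: 2,3
  step 9. node 1  ⊔preds=⊤  new=⊤  stable
  step 10. node 2  ⊔preds=⊤  new=⊤  stable
  step 11. node 3  ⊔preds=⊤  new=−  stable

Least fixpoint reached:
  node 0: ⊤
  node 1: ⊤
  node 2: ⊤
  node 3: −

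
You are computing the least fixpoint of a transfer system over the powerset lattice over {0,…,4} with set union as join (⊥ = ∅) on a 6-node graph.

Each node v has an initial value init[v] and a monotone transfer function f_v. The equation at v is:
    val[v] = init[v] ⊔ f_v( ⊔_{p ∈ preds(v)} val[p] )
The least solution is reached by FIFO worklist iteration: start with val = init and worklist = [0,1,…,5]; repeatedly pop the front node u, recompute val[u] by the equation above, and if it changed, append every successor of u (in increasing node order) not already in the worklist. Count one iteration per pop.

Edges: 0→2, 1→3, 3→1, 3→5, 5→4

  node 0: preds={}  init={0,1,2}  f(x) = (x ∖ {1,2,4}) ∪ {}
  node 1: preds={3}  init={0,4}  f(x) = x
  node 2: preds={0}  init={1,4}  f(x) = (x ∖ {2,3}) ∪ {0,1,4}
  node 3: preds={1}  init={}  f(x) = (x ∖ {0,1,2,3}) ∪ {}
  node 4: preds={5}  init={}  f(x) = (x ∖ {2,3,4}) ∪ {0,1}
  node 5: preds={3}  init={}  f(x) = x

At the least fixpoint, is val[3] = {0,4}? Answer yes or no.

Worklist (8 pops):
  #1 pop 0: in={} → {0,1,2} (no change)
  #2 pop 1: in={} → {0,4} (no change)
  #3 pop 2: in={0,1,2} → {0,1,4} (was {1,4}); enqueue []
  #4 pop 3: in={0,4} → {4} (was {}); enqueue [1]
  #5 pop 4: in={} → {0,1} (was {}); enqueue []
  #6 pop 5: in={4} → {4} (was {}); enqueue [4]
  #7 pop 1: in={4} → {0,4} (no change)
  #8 pop 4: in={4} → {0,1} (no change)

Fixpoint:
  val[0] = {0,1,2}
  val[1] = {0,4}
  val[2] = {0,1,4}
  val[3] = {4}
  val[4] = {0,1}
  val[5] = {4}

no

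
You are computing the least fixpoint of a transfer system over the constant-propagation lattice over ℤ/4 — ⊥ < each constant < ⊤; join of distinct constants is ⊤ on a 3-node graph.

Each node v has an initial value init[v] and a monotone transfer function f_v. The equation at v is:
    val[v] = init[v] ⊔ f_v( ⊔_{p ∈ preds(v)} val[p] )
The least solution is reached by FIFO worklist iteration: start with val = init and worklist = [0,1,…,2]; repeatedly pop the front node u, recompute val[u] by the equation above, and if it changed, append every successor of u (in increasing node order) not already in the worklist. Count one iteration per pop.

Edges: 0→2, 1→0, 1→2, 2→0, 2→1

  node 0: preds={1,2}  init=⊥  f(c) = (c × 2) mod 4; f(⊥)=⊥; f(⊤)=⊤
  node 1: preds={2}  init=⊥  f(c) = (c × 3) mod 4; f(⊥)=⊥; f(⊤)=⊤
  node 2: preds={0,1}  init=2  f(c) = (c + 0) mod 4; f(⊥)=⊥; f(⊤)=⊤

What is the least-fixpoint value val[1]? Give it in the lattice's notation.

Trace (7 dequeues):
  [1] u=0 | in 2 | out 0 | prev ⊥ | push {}
  [2] u=1 | in 2 | out 2 | prev ⊥ | push {0}
  [3] u=2 | in ⊤ | out ⊤ | prev 2 | push {1}
  [4] u=0 | in ⊤ | out ⊤ | prev 0 | push {2}
  [5] u=1 | in ⊤ | out ⊤ | prev 2 | push {0}
  [6] u=2 | in ⊤ | out ⊤ | ==
  [7] u=0 | in ⊤ | out ⊤ | ==

Converged values:
  [0] ⊤
  [1] ⊤
  [2] ⊤

⊤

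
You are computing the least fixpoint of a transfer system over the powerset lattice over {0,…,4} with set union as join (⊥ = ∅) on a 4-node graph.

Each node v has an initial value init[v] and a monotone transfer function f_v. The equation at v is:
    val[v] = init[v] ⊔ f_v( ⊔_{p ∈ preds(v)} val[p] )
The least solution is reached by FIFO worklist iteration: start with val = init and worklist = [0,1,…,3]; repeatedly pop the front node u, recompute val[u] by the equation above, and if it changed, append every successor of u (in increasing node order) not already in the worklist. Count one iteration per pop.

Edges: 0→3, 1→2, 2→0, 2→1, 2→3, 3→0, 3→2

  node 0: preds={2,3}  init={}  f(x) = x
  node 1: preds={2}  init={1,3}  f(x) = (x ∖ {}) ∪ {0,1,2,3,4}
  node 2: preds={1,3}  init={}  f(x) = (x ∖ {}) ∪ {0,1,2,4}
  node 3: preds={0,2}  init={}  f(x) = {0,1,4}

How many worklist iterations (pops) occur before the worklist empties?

Worklist (8 pops):
  #1 pop 0: in={} → {} (no change)
  #2 pop 1: in={} → {0,1,2,3,4} (was {1,3}); enqueue []
  #3 pop 2: in={0,1,2,3,4} → {0,1,2,3,4} (was {}); enqueue [0,1]
  #4 pop 3: in={0,1,2,3,4} → {0,1,4} (was {}); enqueue [2]
  #5 pop 0: in={0,1,2,3,4} → {0,1,2,3,4} (was {}); enqueue [3]
  #6 pop 1: in={0,1,2,3,4} → {0,1,2,3,4} (no change)
  #7 pop 2: in={0,1,2,3,4} → {0,1,2,3,4} (no change)
  #8 pop 3: in={0,1,2,3,4} → {0,1,4} (no change)

Fixpoint:
  val[0] = {0,1,2,3,4}
  val[1] = {0,1,2,3,4}
  val[2] = {0,1,2,3,4}
  val[3] = {0,1,4}

8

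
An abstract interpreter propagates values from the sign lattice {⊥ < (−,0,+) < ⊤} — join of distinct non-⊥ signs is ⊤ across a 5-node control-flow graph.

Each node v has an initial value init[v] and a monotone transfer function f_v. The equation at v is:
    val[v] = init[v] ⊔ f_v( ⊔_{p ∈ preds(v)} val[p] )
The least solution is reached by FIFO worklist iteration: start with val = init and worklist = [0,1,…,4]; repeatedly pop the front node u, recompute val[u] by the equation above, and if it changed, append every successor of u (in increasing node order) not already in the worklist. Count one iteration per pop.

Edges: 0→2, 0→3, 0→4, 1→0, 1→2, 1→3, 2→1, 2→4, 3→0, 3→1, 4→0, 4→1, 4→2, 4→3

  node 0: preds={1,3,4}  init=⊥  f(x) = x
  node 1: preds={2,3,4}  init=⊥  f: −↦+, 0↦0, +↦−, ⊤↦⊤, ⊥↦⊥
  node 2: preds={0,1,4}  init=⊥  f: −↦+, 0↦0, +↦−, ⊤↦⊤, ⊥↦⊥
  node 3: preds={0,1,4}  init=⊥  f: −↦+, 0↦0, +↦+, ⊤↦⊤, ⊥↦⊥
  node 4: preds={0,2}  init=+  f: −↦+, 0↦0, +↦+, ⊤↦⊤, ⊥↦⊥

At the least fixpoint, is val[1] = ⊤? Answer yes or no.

Iteration log — 11 steps:
  step 1. node 0  ⊔preds=+  new=+  old=⊥  +wl: 
  step 2. node 1  ⊔preds=+  new=−  old=⊥  +wl: 0
  step 3. node 2  ⊔preds=⊤  new=⊤  old=⊥  +wl: 1
  step 4. node 3  ⊔preds=⊤  new=⊤  old=⊥  +wl: 
  step 5. node 4  ⊔preds=⊤  new=⊤  old=+  +wl: 2,3
  step 6. node 0  ⊔preds=⊤  new=⊤  old=+  +wl: 4
  step 7. node 1  ⊔preds=⊤  new=⊤  old=−  +wl: 0
  step 8. node 2  ⊔preds=⊤  new=⊤  stable
  step 9. node 3  ⊔preds=⊤  new=⊤  stable
  step 10. node 4  ⊔preds=⊤  new=⊤  stable
  step 11. node 0  ⊔preds=⊤  new=⊤  stable

Least fixpoint reached:
  node 0: ⊤
  node 1: ⊤
  node 2: ⊤
  node 3: ⊤
  node 4: ⊤

yes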